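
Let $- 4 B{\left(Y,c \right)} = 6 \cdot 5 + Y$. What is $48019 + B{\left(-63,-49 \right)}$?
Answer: $\frac{192109}{4} \approx 48027.0$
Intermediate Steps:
$B{\left(Y,c \right)} = - \frac{15}{2} - \frac{Y}{4}$ ($B{\left(Y,c \right)} = - \frac{6 \cdot 5 + Y}{4} = - \frac{30 + Y}{4} = - \frac{15}{2} - \frac{Y}{4}$)
$48019 + B{\left(-63,-49 \right)} = 48019 - - \frac{33}{4} = 48019 + \left(- \frac{15}{2} + \frac{63}{4}\right) = 48019 + \frac{33}{4} = \frac{192109}{4}$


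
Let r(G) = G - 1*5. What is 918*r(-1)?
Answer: -5508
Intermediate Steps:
r(G) = -5 + G (r(G) = G - 5 = -5 + G)
918*r(-1) = 918*(-5 - 1) = 918*(-6) = -5508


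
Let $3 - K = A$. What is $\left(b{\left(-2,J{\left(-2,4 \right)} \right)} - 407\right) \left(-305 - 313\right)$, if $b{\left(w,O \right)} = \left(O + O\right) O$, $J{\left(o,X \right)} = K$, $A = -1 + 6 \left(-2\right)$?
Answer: $-64890$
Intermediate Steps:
$A = -13$ ($A = -1 - 12 = -13$)
$K = 16$ ($K = 3 - -13 = 3 + 13 = 16$)
$J{\left(o,X \right)} = 16$
$b{\left(w,O \right)} = 2 O^{2}$ ($b{\left(w,O \right)} = 2 O O = 2 O^{2}$)
$\left(b{\left(-2,J{\left(-2,4 \right)} \right)} - 407\right) \left(-305 - 313\right) = \left(2 \cdot 16^{2} - 407\right) \left(-305 - 313\right) = \left(2 \cdot 256 - 407\right) \left(-618\right) = \left(512 - 407\right) \left(-618\right) = 105 \left(-618\right) = -64890$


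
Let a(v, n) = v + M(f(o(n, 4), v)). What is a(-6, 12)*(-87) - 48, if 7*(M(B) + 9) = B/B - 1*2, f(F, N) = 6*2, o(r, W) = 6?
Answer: 8886/7 ≈ 1269.4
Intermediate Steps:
f(F, N) = 12
M(B) = -64/7 (M(B) = -9 + (B/B - 1*2)/7 = -9 + (1 - 2)/7 = -9 + (1/7)*(-1) = -9 - 1/7 = -64/7)
a(v, n) = -64/7 + v (a(v, n) = v - 64/7 = -64/7 + v)
a(-6, 12)*(-87) - 48 = (-64/7 - 6)*(-87) - 48 = -106/7*(-87) - 48 = 9222/7 - 48 = 8886/7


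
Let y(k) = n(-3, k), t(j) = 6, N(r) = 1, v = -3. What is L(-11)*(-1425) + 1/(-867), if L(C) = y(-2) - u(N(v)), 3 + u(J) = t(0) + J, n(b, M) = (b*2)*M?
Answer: -9883801/867 ≈ -11400.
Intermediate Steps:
n(b, M) = 2*M*b (n(b, M) = (2*b)*M = 2*M*b)
y(k) = -6*k (y(k) = 2*k*(-3) = -6*k)
u(J) = 3 + J (u(J) = -3 + (6 + J) = 3 + J)
L(C) = 8 (L(C) = -6*(-2) - (3 + 1) = 12 - 1*4 = 12 - 4 = 8)
L(-11)*(-1425) + 1/(-867) = 8*(-1425) + 1/(-867) = -11400 - 1/867 = -9883801/867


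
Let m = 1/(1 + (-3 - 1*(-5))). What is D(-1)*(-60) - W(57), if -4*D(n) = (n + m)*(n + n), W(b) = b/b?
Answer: 19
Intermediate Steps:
W(b) = 1
m = ⅓ (m = 1/(1 + (-3 + 5)) = 1/(1 + 2) = 1/3 = ⅓ ≈ 0.33333)
D(n) = -n*(⅓ + n)/2 (D(n) = -(n + ⅓)*(n + n)/4 = -(⅓ + n)*2*n/4 = -n*(⅓ + n)/2)
D(-1)*(-60) - W(57) = -⅙*(-1)*(1 + 3*(-1))*(-60) - 1*1 = -⅙*(-1)*(1 - 3)*(-60) - 1 = -⅙*(-1)*(-2)*(-60) - 1 = -⅓*(-60) - 1 = 20 - 1 = 19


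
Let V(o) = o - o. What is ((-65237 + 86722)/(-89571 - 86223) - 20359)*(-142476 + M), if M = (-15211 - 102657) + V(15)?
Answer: 465887089013332/87897 ≈ 5.3004e+9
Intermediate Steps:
V(o) = 0
M = -117868 (M = (-15211 - 102657) + 0 = -117868 + 0 = -117868)
((-65237 + 86722)/(-89571 - 86223) - 20359)*(-142476 + M) = ((-65237 + 86722)/(-89571 - 86223) - 20359)*(-142476 - 117868) = (21485/(-175794) - 20359)*(-260344) = (21485*(-1/175794) - 20359)*(-260344) = (-21485/175794 - 20359)*(-260344) = -3579011531/175794*(-260344) = 465887089013332/87897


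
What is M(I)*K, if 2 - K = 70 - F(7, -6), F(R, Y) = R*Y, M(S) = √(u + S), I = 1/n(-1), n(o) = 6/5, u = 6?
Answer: -55*√246/3 ≈ -287.55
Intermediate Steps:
n(o) = 6/5 (n(o) = 6*(⅕) = 6/5)
I = ⅚ (I = 1/(6/5) = 1*(⅚) = ⅚ ≈ 0.83333)
M(S) = √(6 + S)
K = -110 (K = 2 - (70 - 7*(-6)) = 2 - (70 - 1*(-42)) = 2 - (70 + 42) = 2 - 1*112 = 2 - 112 = -110)
M(I)*K = √(6 + ⅚)*(-110) = √(41/6)*(-110) = (√246/6)*(-110) = -55*√246/3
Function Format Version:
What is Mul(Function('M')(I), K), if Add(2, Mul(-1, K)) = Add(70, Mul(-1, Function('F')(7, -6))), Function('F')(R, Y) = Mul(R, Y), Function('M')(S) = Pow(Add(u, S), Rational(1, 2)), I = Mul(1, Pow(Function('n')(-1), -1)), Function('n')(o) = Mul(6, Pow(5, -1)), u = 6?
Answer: Mul(Rational(-55, 3), Pow(246, Rational(1, 2))) ≈ -287.55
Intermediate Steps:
Function('n')(o) = Rational(6, 5) (Function('n')(o) = Mul(6, Rational(1, 5)) = Rational(6, 5))
I = Rational(5, 6) (I = Mul(1, Pow(Rational(6, 5), -1)) = Mul(1, Rational(5, 6)) = Rational(5, 6) ≈ 0.83333)
Function('M')(S) = Pow(Add(6, S), Rational(1, 2))
K = -110 (K = Add(2, Mul(-1, Add(70, Mul(-1, Mul(7, -6))))) = Add(2, Mul(-1, Add(70, Mul(-1, -42)))) = Add(2, Mul(-1, Add(70, 42))) = Add(2, Mul(-1, 112)) = Add(2, -112) = -110)
Mul(Function('M')(I), K) = Mul(Pow(Add(6, Rational(5, 6)), Rational(1, 2)), -110) = Mul(Pow(Rational(41, 6), Rational(1, 2)), -110) = Mul(Mul(Rational(1, 6), Pow(246, Rational(1, 2))), -110) = Mul(Rational(-55, 3), Pow(246, Rational(1, 2)))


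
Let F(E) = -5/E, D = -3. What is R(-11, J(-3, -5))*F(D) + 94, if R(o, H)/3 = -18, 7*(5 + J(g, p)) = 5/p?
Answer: 4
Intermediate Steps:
J(g, p) = -5 + 5/(7*p) (J(g, p) = -5 + (5/p)/7 = -5 + 5/(7*p))
R(o, H) = -54 (R(o, H) = 3*(-18) = -54)
R(-11, J(-3, -5))*F(D) + 94 = -(-270)/(-3) + 94 = -(-270)*(-1)/3 + 94 = -54*5/3 + 94 = -90 + 94 = 4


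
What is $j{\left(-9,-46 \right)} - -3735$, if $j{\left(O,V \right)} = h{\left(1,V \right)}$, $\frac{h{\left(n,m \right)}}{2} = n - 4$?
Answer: $3729$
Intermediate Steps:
$h{\left(n,m \right)} = -8 + 2 n$ ($h{\left(n,m \right)} = 2 \left(n - 4\right) = 2 \left(-4 + n\right) = -8 + 2 n$)
$j{\left(O,V \right)} = -6$ ($j{\left(O,V \right)} = -8 + 2 \cdot 1 = -8 + 2 = -6$)
$j{\left(-9,-46 \right)} - -3735 = -6 - -3735 = -6 + 3735 = 3729$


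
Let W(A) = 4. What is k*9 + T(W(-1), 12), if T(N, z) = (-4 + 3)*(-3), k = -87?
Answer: -780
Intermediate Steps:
T(N, z) = 3 (T(N, z) = -1*(-3) = 3)
k*9 + T(W(-1), 12) = -87*9 + 3 = -783 + 3 = -780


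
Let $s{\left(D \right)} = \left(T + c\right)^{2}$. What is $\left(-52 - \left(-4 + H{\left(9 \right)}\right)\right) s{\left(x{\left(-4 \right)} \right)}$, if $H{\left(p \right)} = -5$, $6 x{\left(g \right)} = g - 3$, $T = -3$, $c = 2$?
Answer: $-43$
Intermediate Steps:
$x{\left(g \right)} = - \frac{1}{2} + \frac{g}{6}$ ($x{\left(g \right)} = \frac{g - 3}{6} = \frac{-3 + g}{6} = - \frac{1}{2} + \frac{g}{6}$)
$s{\left(D \right)} = 1$ ($s{\left(D \right)} = \left(-3 + 2\right)^{2} = \left(-1\right)^{2} = 1$)
$\left(-52 - \left(-4 + H{\left(9 \right)}\right)\right) s{\left(x{\left(-4 \right)} \right)} = \left(-52 + \left(\left(-2\right)^{2} - -5\right)\right) 1 = \left(-52 + \left(4 + 5\right)\right) 1 = \left(-52 + 9\right) 1 = \left(-43\right) 1 = -43$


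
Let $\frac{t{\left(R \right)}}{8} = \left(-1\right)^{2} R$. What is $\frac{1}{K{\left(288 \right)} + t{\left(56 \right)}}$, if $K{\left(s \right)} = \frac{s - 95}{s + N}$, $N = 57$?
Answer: $\frac{345}{154753} \approx 0.0022294$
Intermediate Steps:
$t{\left(R \right)} = 8 R$ ($t{\left(R \right)} = 8 \left(-1\right)^{2} R = 8 \cdot 1 R = 8 R$)
$K{\left(s \right)} = \frac{-95 + s}{57 + s}$ ($K{\left(s \right)} = \frac{s - 95}{s + 57} = \frac{-95 + s}{57 + s}$)
$\frac{1}{K{\left(288 \right)} + t{\left(56 \right)}} = \frac{1}{\frac{-95 + 288}{57 + 288} + 8 \cdot 56} = \frac{1}{\frac{1}{345} \cdot 193 + 448} = \frac{1}{\frac{193}{345} + 448} = \frac{1}{\frac{154753}{345}} = \frac{345}{154753}$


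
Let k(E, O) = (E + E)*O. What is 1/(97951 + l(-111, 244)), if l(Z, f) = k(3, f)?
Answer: 1/99415 ≈ 1.0059e-5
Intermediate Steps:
k(E, O) = 2*E*O (k(E, O) = (2*E)*O = 2*E*O)
l(Z, f) = 6*f (l(Z, f) = 2*3*f = 6*f)
1/(97951 + l(-111, 244)) = 1/(97951 + 6*244) = 1/(97951 + 1464) = 1/99415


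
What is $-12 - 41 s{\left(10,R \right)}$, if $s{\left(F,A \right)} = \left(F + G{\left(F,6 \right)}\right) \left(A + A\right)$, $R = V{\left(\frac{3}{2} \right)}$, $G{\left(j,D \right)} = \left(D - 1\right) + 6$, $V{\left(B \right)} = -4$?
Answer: $6876$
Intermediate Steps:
$G{\left(j,D \right)} = 5 + D$ ($G{\left(j,D \right)} = \left(-1 + D\right) + 6 = 5 + D$)
$R = -4$
$s{\left(F,A \right)} = 2 A \left(11 + F\right)$ ($s{\left(F,A \right)} = \left(F + \left(5 + 6\right)\right) \left(A + A\right) = \left(F + 11\right) 2 A = \left(11 + F\right) 2 A = 2 A \left(11 + F\right)$)
$-12 - 41 s{\left(10,R \right)} = -12 - 41 \cdot 2 \left(-4\right) \left(11 + 10\right) = -12 - 41 \cdot 2 \left(-4\right) 21 = -12 - -6888 = -12 + 6888 = 6876$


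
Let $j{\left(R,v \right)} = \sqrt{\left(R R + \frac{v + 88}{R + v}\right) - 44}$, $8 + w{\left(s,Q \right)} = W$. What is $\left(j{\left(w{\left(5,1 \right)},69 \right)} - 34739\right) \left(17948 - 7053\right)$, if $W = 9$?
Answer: $-378481405 + \frac{6537 i \sqrt{22190}}{14} \approx -3.7848 \cdot 10^{8} + 69555.0 i$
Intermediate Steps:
$w{\left(s,Q \right)} = 1$ ($w{\left(s,Q \right)} = -8 + 9 = 1$)
$j{\left(R,v \right)} = \sqrt{-44 + R^{2} + \frac{88 + v}{R + v}}$ ($j{\left(R,v \right)} = \sqrt{\left(R^{2} + \frac{88 + v}{R + v}\right) - 44} = \sqrt{-44 + R^{2} + \frac{88 + v}{R + v}}$)
$\left(j{\left(w{\left(5,1 \right)},69 \right)} - 34739\right) \left(17948 - 7053\right) = \left(\sqrt{\frac{88 + 69 + \left(-44 + 1^{2}\right) \left(1 + 69\right)}{1 + 69}} - 34739\right) \left(17948 - 7053\right) = \left(\sqrt{\frac{88 + 69 + \left(-44 + 1\right) 70}{70}} - 34739\right) 10895 = \left(\sqrt{\frac{88 + 69 - 3010}{70}} - 34739\right) 10895 = \left(\sqrt{\frac{1}{70} \left(-2853\right)} - 34739\right) 10895 = \left(\sqrt{- \frac{2853}{70}} - 34739\right) 10895 = \left(\frac{3 i \sqrt{22190}}{70} - 34739\right) 10895 = \left(-34739 + \frac{3 i \sqrt{22190}}{70}\right) 10895 = -378481405 + \frac{6537 i \sqrt{22190}}{14}$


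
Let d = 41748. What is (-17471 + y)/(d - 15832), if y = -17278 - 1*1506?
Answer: -36255/25916 ≈ -1.3989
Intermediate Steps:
y = -18784 (y = -17278 - 1506 = -18784)
(-17471 + y)/(d - 15832) = (-17471 - 18784)/(41748 - 15832) = -36255/25916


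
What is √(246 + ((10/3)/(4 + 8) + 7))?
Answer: √9118/6 ≈ 15.915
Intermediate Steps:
√(246 + ((10/3)/(4 + 8) + 7)) = √(246 + ((10*(⅓))/12 + 7)) = √(246 + ((10/3)*(1/12) + 7)) = √(246 + (5/18 + 7)) = √(246 + 131/18) = √(4559/18) = √9118/6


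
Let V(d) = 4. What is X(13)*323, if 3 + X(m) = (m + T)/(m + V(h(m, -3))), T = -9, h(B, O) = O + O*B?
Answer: -893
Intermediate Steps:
h(B, O) = O + B*O
X(m) = -3 + (-9 + m)/(4 + m) (X(m) = -3 + (m - 9)/(m + 4) = -3 + (-9 + m)/(4 + m))
X(13)*323 = ((-21 - 2*13)/(4 + 13))*323 = ((-21 - 26)/17)*323 = ((1/17)*(-47))*323 = -47/17*323 = -893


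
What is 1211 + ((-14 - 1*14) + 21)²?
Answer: 1260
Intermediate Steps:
1211 + ((-14 - 1*14) + 21)² = 1211 + ((-14 - 14) + 21)² = 1211 + (-28 + 21)² = 1211 + (-7)² = 1211 + 49 = 1260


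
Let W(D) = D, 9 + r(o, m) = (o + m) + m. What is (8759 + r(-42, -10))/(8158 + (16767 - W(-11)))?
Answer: 362/1039 ≈ 0.34841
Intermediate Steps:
r(o, m) = -9 + o + 2*m (r(o, m) = -9 + ((o + m) + m) = -9 + ((m + o) + m) = -9 + (o + 2*m) = -9 + o + 2*m)
(8759 + r(-42, -10))/(8158 + (16767 - W(-11))) = (8759 + (-9 - 42 + 2*(-10)))/(8158 + (16767 - 1*(-11))) = (8759 + (-9 - 42 - 20))/(8158 + (16767 + 11)) = (8759 - 71)/(8158 + 16778) = 8688/24936 = 8688*(1/24936) = 362/1039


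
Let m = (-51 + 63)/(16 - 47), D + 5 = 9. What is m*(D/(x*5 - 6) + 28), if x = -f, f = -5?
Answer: -6432/589 ≈ -10.920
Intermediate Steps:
x = 5 (x = -1*(-5) = 5)
D = 4 (D = -5 + 9 = 4)
m = -12/31 (m = 12/(-31) = 12*(-1/31) = -12/31 ≈ -0.38710)
m*(D/(x*5 - 6) + 28) = -12*(4/(5*5 - 6) + 28)/31 = -12*(4/(25 - 6) + 28)/31 = -12*(4/19 + 28)/31 = -12/31*536/19 = -6432/589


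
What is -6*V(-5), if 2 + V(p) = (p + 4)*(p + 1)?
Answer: -12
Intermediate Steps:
V(p) = -2 + (1 + p)*(4 + p) (V(p) = -2 + (p + 4)*(p + 1) = -2 + (4 + p)*(1 + p) = -2 + (1 + p)*(4 + p))
-6*V(-5) = -6*(2 + (-5)² + 5*(-5)) = -6*(2 + 25 - 25) = -6*2 = -12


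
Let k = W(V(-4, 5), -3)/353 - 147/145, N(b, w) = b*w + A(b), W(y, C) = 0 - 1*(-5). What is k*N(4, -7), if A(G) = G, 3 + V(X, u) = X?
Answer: 1227984/51185 ≈ 23.991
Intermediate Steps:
V(X, u) = -3 + X
W(y, C) = 5 (W(y, C) = 0 + 5 = 5)
N(b, w) = b + b*w (N(b, w) = b*w + b = b + b*w)
k = -51166/51185 (k = 5/353 - 147/145 = -51166/51185 ≈ -0.99963)
k*N(4, -7) = -204664*(1 - 7)/51185 = -204664*(-6)/51185 = -51166/51185*(-24) = 1227984/51185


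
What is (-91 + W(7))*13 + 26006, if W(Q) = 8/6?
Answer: 74521/3 ≈ 24840.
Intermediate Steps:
W(Q) = 4/3 (W(Q) = 8*(⅙) = 4/3)
(-91 + W(7))*13 + 26006 = (-91 + 4/3)*13 + 26006 = -269/3*13 + 26006 = -3497/3 + 26006 = 74521/3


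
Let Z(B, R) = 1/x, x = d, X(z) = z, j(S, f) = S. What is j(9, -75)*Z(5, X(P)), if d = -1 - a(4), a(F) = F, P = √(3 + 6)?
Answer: -9/5 ≈ -1.8000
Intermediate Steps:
P = 3 (P = √9 = 3)
d = -5 (d = -1 - 1*4 = -1 - 4 = -5)
x = -5
Z(B, R) = -⅕ (Z(B, R) = 1/(-5) = -⅕)
j(9, -75)*Z(5, X(P)) = 9*(-⅕) = -9/5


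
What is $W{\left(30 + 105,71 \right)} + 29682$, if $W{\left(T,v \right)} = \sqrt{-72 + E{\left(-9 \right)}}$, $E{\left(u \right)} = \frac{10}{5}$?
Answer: $29682 + i \sqrt{70} \approx 29682.0 + 8.3666 i$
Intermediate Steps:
$E{\left(u \right)} = 2$ ($E{\left(u \right)} = 10 \cdot \frac{1}{5} = 2$)
$W{\left(T,v \right)} = i \sqrt{70}$ ($W{\left(T,v \right)} = \sqrt{-72 + 2} = \sqrt{-70} = i \sqrt{70}$)
$W{\left(30 + 105,71 \right)} + 29682 = i \sqrt{70} + 29682 = 29682 + i \sqrt{70}$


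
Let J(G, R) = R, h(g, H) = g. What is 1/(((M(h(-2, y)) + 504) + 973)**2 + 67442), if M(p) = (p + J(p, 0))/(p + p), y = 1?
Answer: 4/9001793 ≈ 4.4436e-7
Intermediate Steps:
M(p) = 1/2 (M(p) = (p + 0)/(p + p) = p/((2*p)) = p*(1/(2*p)) = 1/2)
1/(((M(h(-2, y)) + 504) + 973)**2 + 67442) = 1/(((1/2 + 504) + 973)**2 + 67442) = 1/((1009/2 + 973)**2 + 67442) = 1/((2955/2)**2 + 67442) = 1/(8732025/4 + 67442) = 1/(9001793/4) = 4/9001793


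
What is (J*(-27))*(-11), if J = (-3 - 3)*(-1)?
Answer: 1782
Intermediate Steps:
J = 6 (J = -6*(-1) = 6)
(J*(-27))*(-11) = (6*(-27))*(-11) = -162*(-11) = 1782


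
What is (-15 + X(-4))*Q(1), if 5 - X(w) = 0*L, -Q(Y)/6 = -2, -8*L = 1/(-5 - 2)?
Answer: -120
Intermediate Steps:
L = 1/56 (L = -1/(8*(-5 - 2)) = -1/8/(-7) = -1/8*(-1/7) = 1/56 ≈ 0.017857)
Q(Y) = 12 (Q(Y) = -6*(-2) = 12)
X(w) = 5 (X(w) = 5 - 0/56 = 5 - 1*0 = 5 + 0 = 5)
(-15 + X(-4))*Q(1) = (-15 + 5)*12 = -10*12 = -120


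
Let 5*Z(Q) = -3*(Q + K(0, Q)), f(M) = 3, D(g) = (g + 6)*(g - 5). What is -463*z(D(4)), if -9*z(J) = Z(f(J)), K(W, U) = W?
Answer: -463/5 ≈ -92.600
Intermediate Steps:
D(g) = (-5 + g)*(6 + g) (D(g) = (6 + g)*(-5 + g) = (-5 + g)*(6 + g))
Z(Q) = -3*Q/5 (Z(Q) = (-3*(Q + 0))/5 = (-3*Q)/5 = -3*Q/5)
z(J) = ⅕ (z(J) = -(-1)*3/15 = -⅑*(-9/5) = ⅕)
-463*z(D(4)) = -463*⅕ = -463/5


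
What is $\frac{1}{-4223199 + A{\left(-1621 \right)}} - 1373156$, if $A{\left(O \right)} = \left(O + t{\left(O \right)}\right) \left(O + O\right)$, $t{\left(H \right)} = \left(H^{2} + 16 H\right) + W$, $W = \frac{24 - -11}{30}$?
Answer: $- \frac{34742354426420771}{25301097928} \approx -1.3732 \cdot 10^{6}$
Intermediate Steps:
$W = \frac{7}{6}$ ($W = \left(24 + 11\right) \frac{1}{30} = 35 \cdot \frac{1}{30} = \frac{7}{6} \approx 1.1667$)
$t{\left(H \right)} = \frac{7}{6} + H^{2} + 16 H$ ($t{\left(H \right)} = \left(H^{2} + 16 H\right) + \frac{7}{6} = \frac{7}{6} + H^{2} + 16 H$)
$A{\left(O \right)} = 2 O \left(\frac{7}{6} + O^{2} + 17 O\right)$ ($A{\left(O \right)} = \left(O + \left(\frac{7}{6} + O^{2} + 16 O\right)\right) \left(O + O\right) = \left(\frac{7}{6} + O^{2} + 17 O\right) 2 O = 2 O \left(\frac{7}{6} + O^{2} + 17 O\right)$)
$\frac{1}{-4223199 + A{\left(-1621 \right)}} - 1373156 = \frac{1}{-4223199 + \frac{1}{3} \left(-1621\right) \left(7 + 6 \left(-1621\right)^{2} + 102 \left(-1621\right)\right)} - 1373156 = \frac{1}{-4223199 + \frac{1}{3} \left(-1621\right) \left(7 + 6 \cdot 2627641 - 165342\right)} - 1373156 = \frac{1}{-4223199 + \frac{1}{3} \left(-1621\right) \left(7 + 15765846 - 165342\right)} - 1373156 = \frac{1}{-4223199 + \frac{1}{3} \left(-1621\right) 15600511} - 1373156 = \frac{1}{-4223199 - \frac{25288428331}{3}} - 1373156 = \frac{1}{- \frac{25301097928}{3}} - 1373156 = - \frac{3}{25301097928} - 1373156 = - \frac{34742354426420771}{25301097928}$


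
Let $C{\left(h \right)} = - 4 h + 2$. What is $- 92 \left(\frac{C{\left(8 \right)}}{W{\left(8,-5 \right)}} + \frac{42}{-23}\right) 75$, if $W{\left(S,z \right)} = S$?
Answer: $38475$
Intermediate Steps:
$C{\left(h \right)} = 2 - 4 h$
$- 92 \left(\frac{C{\left(8 \right)}}{W{\left(8,-5 \right)}} + \frac{42}{-23}\right) 75 = - 92 \left(\frac{2 - 32}{8} + \frac{42}{-23}\right) 75 = - 92 \left(\left(2 - 32\right) \frac{1}{8} + 42 \left(- \frac{1}{23}\right)\right) 75 = - 92 \left(\left(-30\right) \frac{1}{8} - \frac{42}{23}\right) 75 = - 92 \left(- \frac{15}{4} - \frac{42}{23}\right) 75 = \left(-92\right) \left(- \frac{513}{92}\right) 75 = 513 \cdot 75 = 38475$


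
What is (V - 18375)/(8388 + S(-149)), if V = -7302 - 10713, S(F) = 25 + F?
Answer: -18195/4132 ≈ -4.4034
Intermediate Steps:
V = -18015
(V - 18375)/(8388 + S(-149)) = (-18015 - 18375)/(8388 + (25 - 149)) = -36390/(8388 - 124) = -36390/8264 = -36390*1/8264 = -18195/4132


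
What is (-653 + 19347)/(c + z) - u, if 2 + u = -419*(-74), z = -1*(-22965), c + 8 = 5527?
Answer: -441549621/14242 ≈ -31003.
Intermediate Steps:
c = 5519 (c = -8 + 5527 = 5519)
z = 22965
u = 31004 (u = -2 - 419*(-74) = -2 + 31006 = 31004)
(-653 + 19347)/(c + z) - u = (-653 + 19347)/(5519 + 22965) - 1*31004 = 18694/28484 - 31004 = 18694*(1/28484) - 31004 = 9347/14242 - 31004 = -441549621/14242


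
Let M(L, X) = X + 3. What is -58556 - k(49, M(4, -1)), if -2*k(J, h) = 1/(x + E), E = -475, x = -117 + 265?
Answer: -38295625/654 ≈ -58556.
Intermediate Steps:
x = 148
M(L, X) = 3 + X
k(J, h) = 1/654 (k(J, h) = -1/(2*(148 - 475)) = -½/(-327) = -½*(-1/327) = 1/654)
-58556 - k(49, M(4, -1)) = -58556 - 1*1/654 = -58556 - 1/654 = -38295625/654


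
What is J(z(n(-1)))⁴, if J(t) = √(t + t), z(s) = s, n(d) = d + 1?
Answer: 0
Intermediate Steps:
n(d) = 1 + d
J(t) = √2*√t (J(t) = √(2*t) = √2*√t)
J(z(n(-1)))⁴ = (√2*√(1 - 1))⁴ = (√2*√0)⁴ = (√2*0)⁴ = 0⁴ = 0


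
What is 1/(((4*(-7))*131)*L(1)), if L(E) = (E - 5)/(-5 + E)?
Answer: -1/3668 ≈ -0.00027263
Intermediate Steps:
L(E) = 1 (L(E) = (-5 + E)/(-5 + E) = 1)
1/(((4*(-7))*131)*L(1)) = 1/(((4*(-7))*131)*1) = 1/(-28*131*1) = 1/(-3668*1) = 1/(-3668) = -1/3668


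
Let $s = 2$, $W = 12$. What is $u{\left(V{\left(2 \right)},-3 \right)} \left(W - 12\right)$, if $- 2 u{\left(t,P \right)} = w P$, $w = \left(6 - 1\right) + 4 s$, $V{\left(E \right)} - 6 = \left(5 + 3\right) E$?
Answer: $0$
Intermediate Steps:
$V{\left(E \right)} = 6 + 8 E$ ($V{\left(E \right)} = 6 + \left(5 + 3\right) E = 6 + 8 E$)
$w = 13$ ($w = \left(6 - 1\right) + 4 \cdot 2 = \left(6 - 1\right) + 8 = 5 + 8 = 13$)
$u{\left(t,P \right)} = - \frac{13 P}{2}$
$u{\left(V{\left(2 \right)},-3 \right)} \left(W - 12\right) = \left(- \frac{13}{2}\right) \left(-3\right) \left(12 - 12\right) = \frac{39}{2} \cdot 0 = 0$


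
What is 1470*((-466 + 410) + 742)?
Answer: 1008420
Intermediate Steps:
1470*((-466 + 410) + 742) = 1470*(-56 + 742) = 1470*686 = 1008420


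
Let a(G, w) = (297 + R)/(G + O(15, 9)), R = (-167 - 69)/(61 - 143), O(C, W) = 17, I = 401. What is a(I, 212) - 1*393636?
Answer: -6746121473/17138 ≈ -3.9364e+5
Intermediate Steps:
R = 118/41 (R = -236/(-82) = -236*(-1/82) = 118/41 ≈ 2.8780)
a(G, w) = 12295/(41*(17 + G)) (a(G, w) = (297 + 118/41)/(G + 17) = 12295/(41*(17 + G)))
a(I, 212) - 1*393636 = 12295/(41*(17 + 401)) - 1*393636 = (12295/41)/418 - 393636 = (12295/41)*(1/418) - 393636 = 12295/17138 - 393636 = -6746121473/17138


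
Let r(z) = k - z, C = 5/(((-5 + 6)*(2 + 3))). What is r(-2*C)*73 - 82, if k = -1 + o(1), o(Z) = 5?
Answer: 356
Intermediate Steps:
C = 1 (C = 5/((1*5)) = 5/5 = 5*(1/5) = 1)
k = 4 (k = -1 + 5 = 4)
r(z) = 4 - z
r(-2*C)*73 - 82 = (4 - (-2))*73 - 82 = (4 - 1*(-2))*73 - 82 = (4 + 2)*73 - 82 = 6*73 - 82 = 438 - 82 = 356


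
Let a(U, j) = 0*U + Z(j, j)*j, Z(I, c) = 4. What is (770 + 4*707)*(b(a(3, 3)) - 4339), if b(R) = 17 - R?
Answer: -15593732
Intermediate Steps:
a(U, j) = 4*j (a(U, j) = 0*U + 4*j = 0 + 4*j = 4*j)
(770 + 4*707)*(b(a(3, 3)) - 4339) = (770 + 4*707)*((17 - 4*3) - 4339) = (770 + 2828)*((17 - 1*12) - 4339) = 3598*((17 - 12) - 4339) = 3598*(5 - 4339) = 3598*(-4334) = -15593732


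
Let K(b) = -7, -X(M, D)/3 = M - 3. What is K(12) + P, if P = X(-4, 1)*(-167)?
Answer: -3514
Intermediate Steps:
X(M, D) = 9 - 3*M (X(M, D) = -3*(M - 3) = -3*(-3 + M) = 9 - 3*M)
P = -3507 (P = (9 - 3*(-4))*(-167) = (9 + 12)*(-167) = 21*(-167) = -3507)
K(12) + P = -7 - 3507 = -3514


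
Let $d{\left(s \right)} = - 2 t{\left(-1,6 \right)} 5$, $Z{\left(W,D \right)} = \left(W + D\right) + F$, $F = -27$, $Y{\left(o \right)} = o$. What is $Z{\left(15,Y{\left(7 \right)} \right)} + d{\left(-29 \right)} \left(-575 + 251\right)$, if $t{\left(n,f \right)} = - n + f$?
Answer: $22675$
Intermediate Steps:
$t{\left(n,f \right)} = f - n$
$Z{\left(W,D \right)} = -27 + D + W$ ($Z{\left(W,D \right)} = \left(W + D\right) - 27 = \left(D + W\right) - 27 = -27 + D + W$)
$d{\left(s \right)} = -70$ ($d{\left(s \right)} = - 2 \left(6 - -1\right) 5 = - 2 \left(6 + 1\right) 5 = \left(-2\right) 7 \cdot 5 = \left(-14\right) 5 = -70$)
$Z{\left(15,Y{\left(7 \right)} \right)} + d{\left(-29 \right)} \left(-575 + 251\right) = \left(-27 + 7 + 15\right) - 70 \left(-575 + 251\right) = -5 - -22680 = -5 + 22680 = 22675$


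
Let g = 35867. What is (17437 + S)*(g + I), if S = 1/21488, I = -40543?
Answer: -438008234433/5372 ≈ -8.1535e+7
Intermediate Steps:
S = 1/21488 ≈ 4.6538e-5
(17437 + S)*(g + I) = (17437 + 1/21488)*(35867 - 40543) = (374686257/21488)*(-4676) = -438008234433/5372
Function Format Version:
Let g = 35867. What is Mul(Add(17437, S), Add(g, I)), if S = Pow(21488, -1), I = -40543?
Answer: Rational(-438008234433, 5372) ≈ -8.1535e+7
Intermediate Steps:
S = Rational(1, 21488) ≈ 4.6538e-5
Mul(Add(17437, S), Add(g, I)) = Mul(Add(17437, Rational(1, 21488)), Add(35867, -40543)) = Mul(Rational(374686257, 21488), -4676) = Rational(-438008234433, 5372)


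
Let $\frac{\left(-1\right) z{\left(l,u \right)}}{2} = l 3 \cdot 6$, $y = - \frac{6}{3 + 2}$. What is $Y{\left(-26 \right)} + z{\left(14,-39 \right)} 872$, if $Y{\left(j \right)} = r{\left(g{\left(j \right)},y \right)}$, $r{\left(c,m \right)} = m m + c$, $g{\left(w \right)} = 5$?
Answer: $- \frac{10987039}{25} \approx -4.3948 \cdot 10^{5}$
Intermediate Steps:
$y = - \frac{6}{5} \approx -1.2$
$r{\left(c,m \right)} = c + m^{2}$ ($r{\left(c,m \right)} = m^{2} + c = c + m^{2}$)
$z{\left(l,u \right)} = - 36 l$ ($z{\left(l,u \right)} = - 2 l 3 \cdot 6 = - 2 \cdot 3 l 6 = - 2 \cdot 18 l = - 36 l$)
$Y{\left(j \right)} = \frac{161}{25}$ ($Y{\left(j \right)} = 5 + \left(- \frac{6}{5}\right)^{2} = 5 + \frac{36}{25} = \frac{161}{25}$)
$Y{\left(-26 \right)} + z{\left(14,-39 \right)} 872 = \frac{161}{25} + \left(-36\right) 14 \cdot 872 = \frac{161}{25} - 439488 = - \frac{10987039}{25}$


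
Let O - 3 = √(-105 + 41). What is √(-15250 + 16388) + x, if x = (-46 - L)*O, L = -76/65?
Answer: -8742/65 + √1138 - 23312*I/65 ≈ -100.76 - 358.65*I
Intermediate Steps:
L = -76/65 (L = -76*1/65 = -76/65 ≈ -1.1692)
O = 3 + 8*I (O = 3 + √(-105 + 41) = 3 + √(-64) = 3 + 8*I ≈ 3.0 + 8.0*I)
x = -8742/65 - 23312*I/65 (x = (-46 - 1*(-76/65))*(3 + 8*I) = (-46 + 76/65)*(3 + 8*I) = -2914*(3 + 8*I)/65 = -8742/65 - 23312*I/65 ≈ -134.49 - 358.65*I)
√(-15250 + 16388) + x = √(-15250 + 16388) + (-8742/65 - 23312*I/65) = √1138 + (-8742/65 - 23312*I/65) = -8742/65 + √1138 - 23312*I/65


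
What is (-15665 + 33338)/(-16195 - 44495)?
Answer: -5891/20230 ≈ -0.29120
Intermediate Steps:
(-15665 + 33338)/(-16195 - 44495) = 17673/(-60690) = 17673*(-1/60690) = -5891/20230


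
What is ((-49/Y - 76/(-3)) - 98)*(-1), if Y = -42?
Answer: 143/2 ≈ 71.500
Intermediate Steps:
((-49/Y - 76/(-3)) - 98)*(-1) = ((-49/(-42) - 76/(-3)) - 98)*(-1) = ((-49*(-1/42) - 76*(-⅓)) - 98)*(-1) = ((7/6 + 76/3) - 98)*(-1) = (53/2 - 98)*(-1) = -143/2*(-1) = 143/2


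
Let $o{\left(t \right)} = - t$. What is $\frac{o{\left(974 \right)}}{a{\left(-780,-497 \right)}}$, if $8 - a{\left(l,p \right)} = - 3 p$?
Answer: $\frac{974}{1483} \approx 0.65678$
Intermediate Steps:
$a{\left(l,p \right)} = 8 + 3 p$ ($a{\left(l,p \right)} = 8 - - 3 p = 8 + 3 p$)
$\frac{o{\left(974 \right)}}{a{\left(-780,-497 \right)}} = \frac{\left(-1\right) 974}{8 + 3 \left(-497\right)} = - \frac{974}{8 - 1491} = - \frac{974}{-1483} = \left(-974\right) \left(- \frac{1}{1483}\right) = \frac{974}{1483}$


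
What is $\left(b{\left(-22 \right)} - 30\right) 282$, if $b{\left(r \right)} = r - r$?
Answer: $-8460$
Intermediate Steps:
$b{\left(r \right)} = 0$
$\left(b{\left(-22 \right)} - 30\right) 282 = \left(0 - 30\right) 282 = \left(-30\right) 282 = -8460$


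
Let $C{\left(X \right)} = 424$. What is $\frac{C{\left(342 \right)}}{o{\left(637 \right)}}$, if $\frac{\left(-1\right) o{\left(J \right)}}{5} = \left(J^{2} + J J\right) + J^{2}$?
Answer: $- \frac{424}{6086535} \approx -6.9662 \cdot 10^{-5}$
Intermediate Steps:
$o{\left(J \right)} = - 15 J^{2}$ ($o{\left(J \right)} = - 5 \left(\left(J^{2} + J J\right) + J^{2}\right) = - 5 \left(\left(J^{2} + J^{2}\right) + J^{2}\right) = - 5 \left(2 J^{2} + J^{2}\right) = - 5 \cdot 3 J^{2} = - 15 J^{2}$)
$\frac{C{\left(342 \right)}}{o{\left(637 \right)}} = \frac{424}{\left(-15\right) 637^{2}} = \frac{424}{\left(-15\right) 405769} = \frac{424}{-6086535} = 424 \left(- \frac{1}{6086535}\right) = - \frac{424}{6086535}$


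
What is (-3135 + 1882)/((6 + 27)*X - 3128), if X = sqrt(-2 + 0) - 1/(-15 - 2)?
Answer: 1131999043/2824807891 + 11949861*I*sqrt(2)/2824807891 ≈ 0.40073 + 0.0059826*I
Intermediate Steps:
X = 1/17 + I*sqrt(2) (X = sqrt(-2) - 1/(-17) = I*sqrt(2) - 1*(-1/17) = I*sqrt(2) + 1/17 = 1/17 + I*sqrt(2) ≈ 0.058824 + 1.4142*I)
(-3135 + 1882)/((6 + 27)*X - 3128) = (-3135 + 1882)/((6 + 27)*(1/17 + I*sqrt(2)) - 3128) = -1253/(33*(1/17 + I*sqrt(2)) - 3128) = -1253/((33/17 + 33*I*sqrt(2)) - 3128) = -1253/(-53143/17 + 33*I*sqrt(2))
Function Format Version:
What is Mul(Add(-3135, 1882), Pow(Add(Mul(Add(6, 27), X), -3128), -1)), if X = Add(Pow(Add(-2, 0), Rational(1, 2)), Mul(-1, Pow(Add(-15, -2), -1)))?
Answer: Add(Rational(1131999043, 2824807891), Mul(Rational(11949861, 2824807891), I, Pow(2, Rational(1, 2)))) ≈ Add(0.40073, Mul(0.0059826, I))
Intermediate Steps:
X = Add(Rational(1, 17), Mul(I, Pow(2, Rational(1, 2)))) (X = Add(Pow(-2, Rational(1, 2)), Mul(-1, Pow(-17, -1))) = Add(Mul(I, Pow(2, Rational(1, 2))), Mul(-1, Rational(-1, 17))) = Add(Mul(I, Pow(2, Rational(1, 2))), Rational(1, 17)) = Add(Rational(1, 17), Mul(I, Pow(2, Rational(1, 2)))) ≈ Add(0.058824, Mul(1.4142, I)))
Mul(Add(-3135, 1882), Pow(Add(Mul(Add(6, 27), X), -3128), -1)) = Mul(Add(-3135, 1882), Pow(Add(Mul(Add(6, 27), Add(Rational(1, 17), Mul(I, Pow(2, Rational(1, 2))))), -3128), -1)) = Mul(-1253, Pow(Add(Mul(33, Add(Rational(1, 17), Mul(I, Pow(2, Rational(1, 2))))), -3128), -1)) = Mul(-1253, Pow(Add(Add(Rational(33, 17), Mul(33, I, Pow(2, Rational(1, 2)))), -3128), -1)) = Mul(-1253, Pow(Add(Rational(-53143, 17), Mul(33, I, Pow(2, Rational(1, 2)))), -1))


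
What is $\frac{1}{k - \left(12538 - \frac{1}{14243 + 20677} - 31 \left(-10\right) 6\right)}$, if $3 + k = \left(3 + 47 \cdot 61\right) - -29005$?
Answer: $\frac{34920}{610192081} \approx 5.7228 \cdot 10^{-5}$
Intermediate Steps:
$k = 31872$ ($k = -3 + \left(\left(3 + 47 \cdot 61\right) - -29005\right) = -3 + \left(\left(3 + 2867\right) + 29005\right) = -3 + \left(2870 + 29005\right) = -3 + 31875 = 31872$)
$\frac{1}{k - \left(12538 - \frac{1}{14243 + 20677} - 31 \left(-10\right) 6\right)} = \frac{1}{31872 - \left(12538 - \frac{1}{14243 + 20677} - 31 \left(-10\right) 6\right)} = \frac{1}{31872 - \left(14398 - \frac{1}{34920}\right)} = \frac{1}{31872 + \left(\left(\frac{1}{34920} - 1860\right) - 12538\right)} = \frac{1}{31872 - \frac{502778159}{34920}} = \frac{1}{\frac{610192081}{34920}} = \frac{34920}{610192081}$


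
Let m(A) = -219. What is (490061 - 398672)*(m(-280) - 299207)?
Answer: -27364242714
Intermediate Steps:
(490061 - 398672)*(m(-280) - 299207) = (490061 - 398672)*(-219 - 299207) = 91389*(-299426) = -27364242714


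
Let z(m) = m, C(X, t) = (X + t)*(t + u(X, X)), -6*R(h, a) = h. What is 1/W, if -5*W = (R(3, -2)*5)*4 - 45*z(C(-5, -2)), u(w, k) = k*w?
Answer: -1/1447 ≈ -0.00069109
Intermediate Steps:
R(h, a) = -h/6
C(X, t) = (X + t)*(t + X**2) (C(X, t) = (X + t)*(t + X*X) = (X + t)*(t + X**2))
W = -1447 (W = -((-1/6*3*5)*4 - 45*((-5)**3 + (-2)**2 - 5*(-2) - 2*(-5)**2))/5 = -(-1/2*5*4 - 45*(-125 + 4 + 10 - 2*25))/5 = -(-5/2*4 - 45*(-125 + 4 + 10 - 50))/5 = -(-10 - 45*(-161))/5 = -(-10 + 7245)/5 = -1/5*7235 = -1447)
1/W = 1/(-1447) = -1/1447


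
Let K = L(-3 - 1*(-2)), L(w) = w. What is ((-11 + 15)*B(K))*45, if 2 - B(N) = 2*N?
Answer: 720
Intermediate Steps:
K = -1 (K = -3 - 1*(-2) = -3 + 2 = -1)
B(N) = 2 - 2*N
((-11 + 15)*B(K))*45 = ((-11 + 15)*(2 - 2*(-1)))*45 = (4*(2 + 2))*45 = (4*4)*45 = 16*45 = 720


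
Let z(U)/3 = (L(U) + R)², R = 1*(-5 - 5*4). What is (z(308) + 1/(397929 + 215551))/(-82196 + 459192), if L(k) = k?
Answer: 147398999161/231279506080 ≈ 0.63732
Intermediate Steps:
R = -25 (R = 1*(-5 - 20) = 1*(-25) = -25)
z(U) = 3*(-25 + U)² (z(U) = 3*(U - 25)² = 3*(-25 + U)²)
(z(308) + 1/(397929 + 215551))/(-82196 + 459192) = (3*(-25 + 308)² + 1/(397929 + 215551))/(-82196 + 459192) = (3*283² + 1/613480)/376996 = (3*80089 + 1/613480)*(1/376996) = (240267 + 1/613480)*(1/376996) = (147398999161/613480)*(1/376996) = 147398999161/231279506080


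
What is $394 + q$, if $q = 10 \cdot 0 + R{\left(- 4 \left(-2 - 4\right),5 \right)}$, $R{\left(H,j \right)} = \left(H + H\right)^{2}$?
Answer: $2698$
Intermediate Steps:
$R{\left(H,j \right)} = 4 H^{2}$ ($R{\left(H,j \right)} = \left(2 H\right)^{2} = 4 H^{2}$)
$q = 2304$ ($q = 10 \cdot 0 + 4 \left(- 4 \left(-2 - 4\right)\right)^{2} = 0 + 4 \left(\left(-4\right) \left(-6\right)\right)^{2} = 0 + 4 \cdot 24^{2} = 0 + 4 \cdot 576 = 0 + 2304 = 2304$)
$394 + q = 394 + 2304 = 2698$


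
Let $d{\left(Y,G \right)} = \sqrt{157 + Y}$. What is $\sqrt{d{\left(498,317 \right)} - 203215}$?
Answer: $\sqrt{-203215 + \sqrt{655}} \approx 450.77 i$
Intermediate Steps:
$\sqrt{d{\left(498,317 \right)} - 203215} = \sqrt{\sqrt{157 + 498} - 203215} = \sqrt{\sqrt{655} - 203215} = \sqrt{-203215 + \sqrt{655}}$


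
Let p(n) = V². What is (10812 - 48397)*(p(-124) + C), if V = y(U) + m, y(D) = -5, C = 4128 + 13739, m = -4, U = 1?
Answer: -674575580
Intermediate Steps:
C = 17867
V = -9 (V = -5 - 4 = -9)
p(n) = 81 (p(n) = (-9)² = 81)
(10812 - 48397)*(p(-124) + C) = (10812 - 48397)*(81 + 17867) = -37585*17948 = -674575580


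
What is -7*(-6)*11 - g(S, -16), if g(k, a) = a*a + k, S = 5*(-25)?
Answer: 331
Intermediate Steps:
S = -125
g(k, a) = k + a² (g(k, a) = a² + k = k + a²)
-7*(-6)*11 - g(S, -16) = -7*(-6)*11 - (-125 + (-16)²) = 42*11 - (-125 + 256) = 462 - 1*131 = 462 - 131 = 331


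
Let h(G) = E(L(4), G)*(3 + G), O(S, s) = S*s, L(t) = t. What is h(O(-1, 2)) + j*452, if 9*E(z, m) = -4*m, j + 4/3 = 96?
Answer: 385112/9 ≈ 42790.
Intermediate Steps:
j = 284/3 (j = -4/3 + 96 = 284/3 ≈ 94.667)
E(z, m) = -4*m/9 (E(z, m) = (-4*m)/9 = -4*m/9)
h(G) = -4*G*(3 + G)/9 (h(G) = (-4*G/9)*(3 + G) = -4*G*(3 + G)/9)
h(O(-1, 2)) + j*452 = -4*(-1*2)*(3 - 1*2)/9 + (284/3)*452 = -4/9*(-2)*(3 - 2) + 128368/3 = -4/9*(-2)*1 + 128368/3 = 8/9 + 128368/3 = 385112/9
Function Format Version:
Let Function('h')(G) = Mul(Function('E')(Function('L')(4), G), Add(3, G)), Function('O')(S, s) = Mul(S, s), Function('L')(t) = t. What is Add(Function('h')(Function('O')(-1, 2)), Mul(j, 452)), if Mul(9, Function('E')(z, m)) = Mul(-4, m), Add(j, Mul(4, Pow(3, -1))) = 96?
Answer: Rational(385112, 9) ≈ 42790.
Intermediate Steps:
j = Rational(284, 3) (j = Add(Rational(-4, 3), 96) = Rational(284, 3) ≈ 94.667)
Function('E')(z, m) = Mul(Rational(-4, 9), m) (Function('E')(z, m) = Mul(Rational(1, 9), Mul(-4, m)) = Mul(Rational(-4, 9), m))
Function('h')(G) = Mul(Rational(-4, 9), G, Add(3, G)) (Function('h')(G) = Mul(Mul(Rational(-4, 9), G), Add(3, G)) = Mul(Rational(-4, 9), G, Add(3, G)))
Add(Function('h')(Function('O')(-1, 2)), Mul(j, 452)) = Add(Mul(Rational(-4, 9), Mul(-1, 2), Add(3, Mul(-1, 2))), Mul(Rational(284, 3), 452)) = Add(Mul(Rational(-4, 9), -2, Add(3, -2)), Rational(128368, 3)) = Add(Mul(Rational(-4, 9), -2, 1), Rational(128368, 3)) = Add(Rational(8, 9), Rational(128368, 3)) = Rational(385112, 9)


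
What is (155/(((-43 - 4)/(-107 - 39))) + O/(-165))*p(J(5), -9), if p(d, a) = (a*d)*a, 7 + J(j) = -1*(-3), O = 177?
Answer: -402368148/2585 ≈ -1.5566e+5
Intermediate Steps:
J(j) = -4 (J(j) = -7 - 1*(-3) = -7 + 3 = -4)
p(d, a) = d*a**2
(155/(((-43 - 4)/(-107 - 39))) + O/(-165))*p(J(5), -9) = (155/(((-43 - 4)/(-107 - 39))) + 177/(-165))*(-4*(-9)**2) = (155/((-47/(-146))) + 177*(-1/165))*(-4*81) = (155/((-47*(-1/146))) - 59/55)*(-324) = (155/(47/146) - 59/55)*(-324) = (155*(146/47) - 59/55)*(-324) = (22630/47 - 59/55)*(-324) = (1241877/2585)*(-324) = -402368148/2585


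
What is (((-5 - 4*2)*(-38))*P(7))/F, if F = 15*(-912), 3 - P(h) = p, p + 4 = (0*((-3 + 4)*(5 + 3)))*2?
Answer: -91/360 ≈ -0.25278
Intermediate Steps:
p = -4 (p = -4 + (0*((-3 + 4)*(5 + 3)))*2 = -4 + (0*(1*8))*2 = -4 + (0*8)*2 = -4 + 0*2 = -4 + 0 = -4)
P(h) = 7 (P(h) = 3 - 1*(-4) = 3 + 4 = 7)
F = -13680
(((-5 - 4*2)*(-38))*P(7))/F = (((-5 - 4*2)*(-38))*7)/(-13680) = (((-5 - 8)*(-38))*7)*(-1/13680) = (-13*(-38)*7)*(-1/13680) = (494*7)*(-1/13680) = 3458*(-1/13680) = -91/360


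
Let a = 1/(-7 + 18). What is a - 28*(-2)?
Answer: 617/11 ≈ 56.091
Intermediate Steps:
a = 1/11 ≈ 0.090909
a - 28*(-2) = 1/11 - 28*(-2) = 1/11 - 14*(-4) = 1/11 + 56 = 617/11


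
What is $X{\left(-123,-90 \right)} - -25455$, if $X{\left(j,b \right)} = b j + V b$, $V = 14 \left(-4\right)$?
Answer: $41565$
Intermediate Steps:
$V = -56$
$X{\left(j,b \right)} = - 56 b + b j$ ($X{\left(j,b \right)} = b j - 56 b = - 56 b + b j$)
$X{\left(-123,-90 \right)} - -25455 = - 90 \left(-56 - 123\right) - -25455 = \left(-90\right) \left(-179\right) + 25455 = 16110 + 25455 = 41565$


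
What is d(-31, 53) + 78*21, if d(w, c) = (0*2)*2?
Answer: 1638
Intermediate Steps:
d(w, c) = 0 (d(w, c) = 0*2 = 0)
d(-31, 53) + 78*21 = 0 + 78*21 = 0 + 1638 = 1638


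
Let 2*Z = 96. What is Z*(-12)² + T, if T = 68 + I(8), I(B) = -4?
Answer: 6976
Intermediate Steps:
Z = 48 (Z = (½)*96 = 48)
T = 64 (T = 68 - 4 = 64)
Z*(-12)² + T = 48*(-12)² + 64 = 48*144 + 64 = 6912 + 64 = 6976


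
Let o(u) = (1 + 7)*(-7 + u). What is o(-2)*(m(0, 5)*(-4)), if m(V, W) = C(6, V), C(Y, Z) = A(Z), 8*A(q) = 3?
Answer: 108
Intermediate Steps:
A(q) = 3/8 (A(q) = (⅛)*3 = 3/8)
C(Y, Z) = 3/8
o(u) = -56 + 8*u (o(u) = 8*(-7 + u) = -56 + 8*u)
m(V, W) = 3/8
o(-2)*(m(0, 5)*(-4)) = (-56 + 8*(-2))*((3/8)*(-4)) = (-56 - 16)*(-3/2) = -72*(-3/2) = 108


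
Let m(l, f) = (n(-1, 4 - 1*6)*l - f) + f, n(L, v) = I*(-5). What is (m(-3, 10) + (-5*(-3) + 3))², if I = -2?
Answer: 144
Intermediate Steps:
n(L, v) = 10 (n(L, v) = -2*(-5) = 10)
m(l, f) = 10*l (m(l, f) = (10*l - f) + f = (-f + 10*l) + f = 10*l)
(m(-3, 10) + (-5*(-3) + 3))² = (10*(-3) + (-5*(-3) + 3))² = (-30 + (15 + 3))² = (-30 + 18)² = (-12)² = 144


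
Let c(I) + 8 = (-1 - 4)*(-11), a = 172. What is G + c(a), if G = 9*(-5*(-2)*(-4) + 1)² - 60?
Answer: 13676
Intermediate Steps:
c(I) = 47 (c(I) = -8 + (-1 - 4)*(-11) = -8 - 5*(-11) = -8 + 55 = 47)
G = 13629 (G = 9*(10*(-4) + 1)² - 60 = 9*(-40 + 1)² - 60 = 9*(-39)² - 60 = 9*1521 - 60 = 13689 - 60 = 13629)
G + c(a) = 13629 + 47 = 13676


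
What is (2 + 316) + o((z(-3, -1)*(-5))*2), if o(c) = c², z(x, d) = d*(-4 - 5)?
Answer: 8418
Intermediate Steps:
z(x, d) = -9*d (z(x, d) = d*(-9) = -9*d)
(2 + 316) + o((z(-3, -1)*(-5))*2) = (2 + 316) + ((-9*(-1)*(-5))*2)² = 318 + ((9*(-5))*2)² = 318 + (-45*2)² = 318 + (-90)² = 318 + 8100 = 8418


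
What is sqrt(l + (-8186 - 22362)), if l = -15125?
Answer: I*sqrt(45673) ≈ 213.71*I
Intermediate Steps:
sqrt(l + (-8186 - 22362)) = sqrt(-15125 + (-8186 - 22362)) = sqrt(-15125 - 30548) = sqrt(-45673) = I*sqrt(45673)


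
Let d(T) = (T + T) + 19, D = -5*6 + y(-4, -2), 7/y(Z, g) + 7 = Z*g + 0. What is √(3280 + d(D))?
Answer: √3253 ≈ 57.035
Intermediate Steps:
y(Z, g) = 7/(-7 + Z*g) (y(Z, g) = 7/(-7 + (Z*g + 0)) = 7/(-7 + Z*g))
D = -23 (D = -5*6 + 7/(-7 - 4*(-2)) = -30 + 7/(-7 + 8) = -30 + 7/1 = -30 + 7*1 = -30 + 7 = -23)
d(T) = 19 + 2*T (d(T) = 2*T + 19 = 19 + 2*T)
√(3280 + d(D)) = √(3280 + (19 + 2*(-23))) = √(3280 + (19 - 46)) = √(3280 - 27) = √3253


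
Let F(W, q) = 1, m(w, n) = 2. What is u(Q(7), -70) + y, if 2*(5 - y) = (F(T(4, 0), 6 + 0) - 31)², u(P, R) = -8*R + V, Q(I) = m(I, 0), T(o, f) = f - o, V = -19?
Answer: 96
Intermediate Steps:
Q(I) = 2
u(P, R) = -19 - 8*R (u(P, R) = -8*R - 19 = -19 - 8*R)
y = -445 (y = 5 - (1 - 31)²/2 = 5 - ½*(-30)² = 5 - ½*900 = 5 - 450 = -445)
u(Q(7), -70) + y = (-19 - 8*(-70)) - 445 = (-19 + 560) - 445 = 541 - 445 = 96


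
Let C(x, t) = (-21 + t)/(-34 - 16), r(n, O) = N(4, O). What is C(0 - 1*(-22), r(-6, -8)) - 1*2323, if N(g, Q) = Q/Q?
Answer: -11613/5 ≈ -2322.6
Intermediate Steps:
N(g, Q) = 1
r(n, O) = 1
C(x, t) = 21/50 - t/50 (C(x, t) = (-21 + t)/(-50) = (-21 + t)*(-1/50) = 21/50 - t/50)
C(0 - 1*(-22), r(-6, -8)) - 1*2323 = (21/50 - 1/50*1) - 1*2323 = (21/50 - 1/50) - 2323 = ⅖ - 2323 = -11613/5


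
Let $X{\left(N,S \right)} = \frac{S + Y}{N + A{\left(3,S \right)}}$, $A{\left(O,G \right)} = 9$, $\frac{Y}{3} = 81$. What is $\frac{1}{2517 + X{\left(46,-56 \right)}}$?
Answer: $\frac{5}{12602} \approx 0.00039676$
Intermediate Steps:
$Y = 243$ ($Y = 3 \cdot 81 = 243$)
$X{\left(N,S \right)} = \frac{243 + S}{9 + N}$ ($X{\left(N,S \right)} = \frac{S + 243}{N + 9} = \frac{243 + S}{9 + N}$)
$\frac{1}{2517 + X{\left(46,-56 \right)}} = \frac{1}{2517 + \frac{243 - 56}{9 + 46}} = \frac{1}{2517 + \frac{1}{55} \cdot 187} = \frac{1}{2517 + \frac{17}{5}} = \frac{1}{\frac{12602}{5}} = \frac{5}{12602}$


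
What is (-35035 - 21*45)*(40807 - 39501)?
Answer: -46989880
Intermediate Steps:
(-35035 - 21*45)*(40807 - 39501) = (-35035 - 945)*1306 = -35980*1306 = -46989880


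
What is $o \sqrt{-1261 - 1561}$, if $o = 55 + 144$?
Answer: $199 i \sqrt{2822} \approx 10571.0 i$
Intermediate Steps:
$o = 199$
$o \sqrt{-1261 - 1561} = 199 \sqrt{-1261 - 1561} = 199 \sqrt{-2822} = 199 i \sqrt{2822}$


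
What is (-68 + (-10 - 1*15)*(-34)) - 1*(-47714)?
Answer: 48496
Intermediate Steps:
(-68 + (-10 - 1*15)*(-34)) - 1*(-47714) = (-68 + (-10 - 15)*(-34)) + 47714 = (-68 - 25*(-34)) + 47714 = (-68 + 850) + 47714 = 782 + 47714 = 48496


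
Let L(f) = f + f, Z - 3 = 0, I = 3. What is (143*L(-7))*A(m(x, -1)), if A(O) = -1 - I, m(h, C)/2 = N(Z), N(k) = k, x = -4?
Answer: 8008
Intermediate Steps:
Z = 3 (Z = 3 + 0 = 3)
m(h, C) = 6 (m(h, C) = 2*3 = 6)
A(O) = -4 (A(O) = -1 - 1*3 = -1 - 3 = -4)
L(f) = 2*f
(143*L(-7))*A(m(x, -1)) = (143*(2*(-7)))*(-4) = (143*(-14))*(-4) = -2002*(-4) = 8008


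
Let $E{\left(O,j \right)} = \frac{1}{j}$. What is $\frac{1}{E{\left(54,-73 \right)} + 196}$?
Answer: $\frac{73}{14307} \approx 0.0051024$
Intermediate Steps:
$\frac{1}{E{\left(54,-73 \right)} + 196} = \frac{1}{\frac{1}{-73} + 196} = \frac{1}{- \frac{1}{73} + 196} = \frac{1}{\frac{14307}{73}} = \frac{73}{14307}$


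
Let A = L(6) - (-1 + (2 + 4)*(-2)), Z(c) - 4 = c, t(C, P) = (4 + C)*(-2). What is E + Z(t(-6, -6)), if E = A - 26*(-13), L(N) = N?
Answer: 365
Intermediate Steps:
t(C, P) = -8 - 2*C
Z(c) = 4 + c
A = 19 (A = 6 - (-1 + (2 + 4)*(-2)) = 6 - (-1 + 6*(-2)) = 6 - (-1 - 12) = 6 - 1*(-13) = 6 + 13 = 19)
E = 357 (E = 19 - 26*(-13) = 19 + 338 = 357)
E + Z(t(-6, -6)) = 357 + (4 + (-8 - 2*(-6))) = 357 + (4 + (-8 + 12)) = 357 + (4 + 4) = 357 + 8 = 365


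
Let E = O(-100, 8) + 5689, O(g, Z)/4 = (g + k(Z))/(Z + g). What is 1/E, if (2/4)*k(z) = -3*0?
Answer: 23/130947 ≈ 0.00017564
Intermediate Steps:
k(z) = 0 (k(z) = 2*(-3*0) = 2*0 = 0)
O(g, Z) = 4*g/(Z + g) (O(g, Z) = 4*((g + 0)/(Z + g)) = 4*(g/(Z + g)) = 4*g/(Z + g))
E = 130947/23 (E = 4*(-100)/(8 - 100) + 5689 = 4*(-100)/(-92) + 5689 = 4*(-100)*(-1/92) + 5689 = 100/23 + 5689 = 130947/23 ≈ 5693.3)
1/E = 1/(130947/23) = 23/130947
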